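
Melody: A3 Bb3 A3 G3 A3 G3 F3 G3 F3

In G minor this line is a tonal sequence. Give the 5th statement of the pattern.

Unit = 3 notes; the statements start on A3, G3, F3, moving down a 2nd each time.
Carrying on: Eb3 → D3.
So cell 5 is D3 Eb3 D3.

D3 Eb3 D3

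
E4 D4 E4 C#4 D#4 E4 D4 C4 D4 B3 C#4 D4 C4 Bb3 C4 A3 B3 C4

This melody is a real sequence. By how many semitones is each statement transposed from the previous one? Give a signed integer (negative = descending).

The 6-note cells begin on E4, D4, C4 — each down a 2nd from the last.
Counting half-steps from E4 to D4: -2.

-2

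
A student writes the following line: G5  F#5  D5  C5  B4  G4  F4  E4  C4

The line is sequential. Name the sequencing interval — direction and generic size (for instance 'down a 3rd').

Unit = 3 notes; the statements start on G5, C5, F4, moving down a 5th each time.
From G5 to C5: down a 5th.

down a 5th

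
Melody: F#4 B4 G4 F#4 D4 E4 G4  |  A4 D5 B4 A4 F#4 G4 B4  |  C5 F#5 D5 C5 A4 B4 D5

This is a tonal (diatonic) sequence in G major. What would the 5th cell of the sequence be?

G5 C6 A5 G5 E5 F#5 A5

The 7-note cells begin on F#4, A4, C5 — each up a 3rd from the last.
Continuing the starts: E5 → G5.
From G5 the diatonic shape gives G5 C6 A5 G5 E5 F#5 A5.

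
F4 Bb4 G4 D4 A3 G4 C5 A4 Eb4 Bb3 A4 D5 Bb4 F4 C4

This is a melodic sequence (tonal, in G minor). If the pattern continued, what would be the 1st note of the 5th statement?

Grouping in 5s, the 1st note of each cell is F4, G4, A4.
Carrying that up a 2nd forward: Bb4 → C5.

C5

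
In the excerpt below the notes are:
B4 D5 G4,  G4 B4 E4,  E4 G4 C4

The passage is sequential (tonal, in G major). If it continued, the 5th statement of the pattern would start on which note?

A3

Unit = 3 notes; the statements start on B4, G4, E4, moving down a 3rd each time.
Extending the heads down a 3rd: C4 → A3.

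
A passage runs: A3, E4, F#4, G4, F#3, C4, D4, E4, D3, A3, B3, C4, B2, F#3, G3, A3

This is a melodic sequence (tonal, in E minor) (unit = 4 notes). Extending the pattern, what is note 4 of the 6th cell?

With 4-note cells, note 4 of each statement runs G4, E4, C4, A3.
Each moves down a 3rd. Continuing: F#3 → D3.

D3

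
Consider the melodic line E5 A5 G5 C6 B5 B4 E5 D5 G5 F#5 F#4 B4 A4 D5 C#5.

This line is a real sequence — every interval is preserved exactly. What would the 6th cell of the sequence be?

The 5-note cells begin on E5, B4, F#4 — each down a 4th from the last.
Extending down a 4th: C#4 → G#3 → D#3.
From D#3 the exact shape gives D#3 G#3 F#3 B3 A#3.

D#3 G#3 F#3 B3 A#3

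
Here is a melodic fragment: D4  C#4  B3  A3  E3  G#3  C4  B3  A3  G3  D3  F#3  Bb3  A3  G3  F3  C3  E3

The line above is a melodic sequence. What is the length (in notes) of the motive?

18 notes total. Splitting into 3 groups of 6:
D4 C#4 B3 A3 E3 G#3 | C4 B3 A3 G3 D3 F#3 | Bb3 A3 G3 F3 C3 E3
Each cell is the previous one down a 2nd — so the unit is 6 notes.

6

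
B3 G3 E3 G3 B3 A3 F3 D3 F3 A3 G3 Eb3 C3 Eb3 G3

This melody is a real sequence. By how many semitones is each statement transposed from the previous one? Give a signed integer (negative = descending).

With a 5-note motive the entries are B3, A3, G3, each down a 2nd from the previous.
B3→A3 is 57 − 59 = -2 semitones.

-2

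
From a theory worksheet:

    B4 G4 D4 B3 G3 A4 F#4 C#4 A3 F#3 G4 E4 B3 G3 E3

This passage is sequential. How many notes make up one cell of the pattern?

15 notes total. Splitting into 3 groups of 5:
B4 G4 D4 B3 G3 | A4 F#4 C#4 A3 F#3 | G4 E4 B3 G3 E3
Each cell is the previous one down a 2nd — so the unit is 5 notes.

5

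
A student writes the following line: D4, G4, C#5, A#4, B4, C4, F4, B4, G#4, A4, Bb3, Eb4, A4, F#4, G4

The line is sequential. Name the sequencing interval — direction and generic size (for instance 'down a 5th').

down a 2nd

Unit = 5 notes; the statements start on D4, C4, Bb3, moving down a 2nd each time.
From D4 to C4: down a 2nd.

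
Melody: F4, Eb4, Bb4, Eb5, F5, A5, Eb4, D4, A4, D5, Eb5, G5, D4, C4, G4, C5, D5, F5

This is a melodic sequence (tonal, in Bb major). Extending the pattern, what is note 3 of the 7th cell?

With 6-note cells, note 3 of each statement runs Bb4, A4, G4.
Carrying that down a 2nd forward: F4 → Eb4 → D4 → C4.

C4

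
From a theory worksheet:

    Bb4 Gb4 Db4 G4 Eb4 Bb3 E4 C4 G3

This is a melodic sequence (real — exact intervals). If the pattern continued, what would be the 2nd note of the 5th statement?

Grouping in 3s, the 2nd note of each cell is Gb4, Eb4, C4.
Extending down a 3rd: A3 → F#3.

F#3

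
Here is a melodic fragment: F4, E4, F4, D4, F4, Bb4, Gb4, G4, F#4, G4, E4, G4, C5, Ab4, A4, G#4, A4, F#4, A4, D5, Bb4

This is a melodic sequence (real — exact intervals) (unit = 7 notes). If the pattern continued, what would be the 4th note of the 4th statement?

G#4

Grouping in 7s, the 4th note of each cell is D4, E4, F#4.
From F#4, up a 2nd gives G#4.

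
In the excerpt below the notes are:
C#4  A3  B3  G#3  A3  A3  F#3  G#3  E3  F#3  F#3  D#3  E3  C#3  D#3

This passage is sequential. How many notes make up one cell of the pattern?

5

There are 15 notes; a 5-note unit gives 3 cells:
C#4 A3 B3 G#3 A3 | A3 F#3 G#3 E3 F#3 | F#3 D#3 E3 C#3 D#3
Every group is a transposition down a 3rd of the one before; no shorter unit works.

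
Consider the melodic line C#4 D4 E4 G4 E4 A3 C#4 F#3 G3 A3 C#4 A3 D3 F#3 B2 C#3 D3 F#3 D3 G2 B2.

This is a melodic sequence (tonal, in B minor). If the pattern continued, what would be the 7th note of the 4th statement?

Grouping in 7s, the 7th note of each cell is C#4, F#3, B2.
From B2, down a 5th gives E2.

E2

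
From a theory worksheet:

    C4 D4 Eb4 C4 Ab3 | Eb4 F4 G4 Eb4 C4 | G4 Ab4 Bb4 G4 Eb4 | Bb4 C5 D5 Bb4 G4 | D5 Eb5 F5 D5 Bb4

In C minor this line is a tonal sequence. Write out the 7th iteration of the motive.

Unit = 5 notes; the statements start on C4, Eb4, G4, Bb4, D5, moving up a 3rd each time.
Carrying on: F5 → Ab5.
Statement 7 starts on Ab5 and keeps the same diatonic contour: Ab5 Bb5 C6 Ab5 F5.

Ab5 Bb5 C6 Ab5 F5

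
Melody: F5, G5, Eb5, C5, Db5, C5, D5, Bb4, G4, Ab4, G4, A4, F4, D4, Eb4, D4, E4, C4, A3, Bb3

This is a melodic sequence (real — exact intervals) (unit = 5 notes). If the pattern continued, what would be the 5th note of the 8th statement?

The unit is 5 notes. Position-5 pitches of the 4 shown cells: Db5, Ab4, Eb4, Bb3.
Each moves down a 4th. Continuing: F3 → C3 → G2 → D2.

D2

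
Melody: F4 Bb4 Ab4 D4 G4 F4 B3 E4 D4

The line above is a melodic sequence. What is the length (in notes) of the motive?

9 notes total. Splitting into 3 groups of 3:
F4 Bb4 Ab4 | D4 G4 F4 | B3 E4 D4
That's a consistent down a 3rd shift per cell, and no other grouping gives one.

3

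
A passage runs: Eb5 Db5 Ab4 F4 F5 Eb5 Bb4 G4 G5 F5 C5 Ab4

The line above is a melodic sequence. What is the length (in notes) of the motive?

4

Try groups of 4 (3 cells in 12 notes):
Eb5 Db5 Ab4 F4 | F5 Eb5 Bb4 G4 | G5 F5 C5 Ab4
Each cell is the previous one up a 2nd — so the unit is 4 notes.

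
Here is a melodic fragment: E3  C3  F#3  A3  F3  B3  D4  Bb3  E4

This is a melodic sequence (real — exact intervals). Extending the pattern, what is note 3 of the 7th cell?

Grouping in 3s, the 3rd note of each cell is F#3, B3, E4.
Extending up a 4th: A4 → D5 → G5 → C6.

C6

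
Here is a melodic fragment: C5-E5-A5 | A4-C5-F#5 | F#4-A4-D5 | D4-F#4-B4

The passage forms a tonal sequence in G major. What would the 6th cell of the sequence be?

Unit = 3 notes; the statements start on C5, A4, F#4, D4, moving down a 3rd each time.
Carrying on: B3 → G3.
From G3 the diatonic shape gives G3 B3 E4.

G3 B3 E4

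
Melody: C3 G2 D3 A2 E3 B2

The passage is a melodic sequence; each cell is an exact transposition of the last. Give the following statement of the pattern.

With a 2-note motive the entries are C3, D3, E3, each up a 2nd from the previous.
From F#3 the exact shape gives F#3 C#3.

F#3 C#3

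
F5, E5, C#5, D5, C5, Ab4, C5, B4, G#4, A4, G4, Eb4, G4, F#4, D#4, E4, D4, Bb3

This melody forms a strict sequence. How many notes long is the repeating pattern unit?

18 notes total. Splitting into 3 groups of 6:
F5 E5 C#5 D5 C5 Ab4 | C5 B4 G#4 A4 G4 Eb4 | G4 F#4 D#4 E4 D4 Bb3
Every group is a transposition down a 4th of the one before; no shorter unit works.

6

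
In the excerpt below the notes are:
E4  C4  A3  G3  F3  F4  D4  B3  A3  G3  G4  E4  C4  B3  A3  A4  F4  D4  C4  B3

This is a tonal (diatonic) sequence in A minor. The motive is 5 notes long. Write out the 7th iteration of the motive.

Unit = 5 notes; the statements start on E4, F4, G4, A4, moving up a 2nd each time.
Carrying on: B4 → C5 → D5.
From D5 the diatonic shape gives D5 B4 G4 F4 E4.

D5 B4 G4 F4 E4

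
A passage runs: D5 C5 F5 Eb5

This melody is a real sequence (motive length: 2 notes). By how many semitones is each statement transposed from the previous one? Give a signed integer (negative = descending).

Taking 2-note groups, the heads are D5, F5: the pattern moves up a 3rd.
Counting half-steps from D5 to F5: 3.

3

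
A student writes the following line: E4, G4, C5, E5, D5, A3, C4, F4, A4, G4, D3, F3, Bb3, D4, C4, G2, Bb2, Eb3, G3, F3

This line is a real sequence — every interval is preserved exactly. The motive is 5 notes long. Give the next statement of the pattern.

The 5-note cells begin on E4, A3, D3, G2 — each down a 5th from the last.
Statement 5 starts on C2 and keeps the same exact contour: C2 Eb2 Ab2 C3 Bb2.

C2 Eb2 Ab2 C3 Bb2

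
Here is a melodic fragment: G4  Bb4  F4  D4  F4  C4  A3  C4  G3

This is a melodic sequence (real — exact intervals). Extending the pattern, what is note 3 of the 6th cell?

E2

Grouping in 3s, the 3rd note of each cell is F4, C4, G3.
Extending down a 4th: D3 → A2 → E2.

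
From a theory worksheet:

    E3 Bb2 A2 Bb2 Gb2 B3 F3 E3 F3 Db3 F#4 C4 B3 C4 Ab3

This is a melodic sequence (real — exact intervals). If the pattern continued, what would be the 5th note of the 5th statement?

Bb4

Grouping in 5s, the 5th note of each cell is Gb2, Db3, Ab3.
Carrying that up a 5th forward: Eb4 → Bb4.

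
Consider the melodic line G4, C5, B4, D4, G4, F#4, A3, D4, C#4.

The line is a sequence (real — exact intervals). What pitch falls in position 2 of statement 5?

Grouping in 3s, the 2nd note of each cell is C5, G4, D4.
Extending down a 4th: A3 → E3.

E3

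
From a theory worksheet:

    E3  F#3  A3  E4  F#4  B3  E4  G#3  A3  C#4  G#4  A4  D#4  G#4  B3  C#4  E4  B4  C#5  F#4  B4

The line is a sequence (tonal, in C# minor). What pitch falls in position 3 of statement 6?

D#5

Grouping in 7s, the 3rd note of each cell is A3, C#4, E4.
Carrying that up a 3rd forward: G#4 → B4 → D#5.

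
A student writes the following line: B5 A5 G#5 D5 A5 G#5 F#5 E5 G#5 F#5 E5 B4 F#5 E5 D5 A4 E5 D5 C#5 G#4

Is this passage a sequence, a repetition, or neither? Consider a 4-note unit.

Note 4 of cell 2 is E5; if this were a sequence it would be C#5. No unit length gives a consistent transposition pattern.

neither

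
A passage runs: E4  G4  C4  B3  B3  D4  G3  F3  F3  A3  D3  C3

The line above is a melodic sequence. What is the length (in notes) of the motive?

4

Try groups of 4 (3 cells in 12 notes):
E4 G4 C4 B3 | B3 D4 G3 F3 | F3 A3 D3 C3
Each cell is the previous one down a 4th — so the unit is 4 notes.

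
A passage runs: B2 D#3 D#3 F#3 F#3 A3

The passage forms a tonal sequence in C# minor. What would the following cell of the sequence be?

A3 C#4

With a 2-note motive the entries are B2, D#3, F#3, each up a 3rd from the previous.
So cell 4 is A3 C#4.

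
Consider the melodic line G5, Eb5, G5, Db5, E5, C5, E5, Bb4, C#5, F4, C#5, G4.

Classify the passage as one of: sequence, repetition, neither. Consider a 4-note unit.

neither

Note 2 of cell 3 is F4; if this were a sequence it would be A4. No unit length gives a consistent transposition pattern.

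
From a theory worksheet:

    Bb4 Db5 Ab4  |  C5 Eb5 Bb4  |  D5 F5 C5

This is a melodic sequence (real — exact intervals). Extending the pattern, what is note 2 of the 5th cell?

With 3-note cells, note 2 of each statement runs Db5, Eb5, F5.
Carrying that up a 2nd forward: G5 → A5.

A5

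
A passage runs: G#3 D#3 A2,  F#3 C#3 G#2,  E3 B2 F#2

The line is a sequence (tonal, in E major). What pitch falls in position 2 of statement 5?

The unit is 3 notes. Position-2 pitches of the 3 shown cells: D#3, C#3, B2.
Each moves down a 2nd. Continuing: A2 → G#2.

G#2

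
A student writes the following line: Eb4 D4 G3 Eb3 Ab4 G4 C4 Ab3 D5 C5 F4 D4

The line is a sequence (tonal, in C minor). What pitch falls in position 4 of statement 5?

C5

Grouping in 4s, the 4th note of each cell is Eb3, Ab3, D4.
Each moves up a 4th. Continuing: G4 → C5.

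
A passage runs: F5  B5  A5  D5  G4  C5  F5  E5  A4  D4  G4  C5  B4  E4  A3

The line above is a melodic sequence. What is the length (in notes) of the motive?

15 notes total. Splitting into 3 groups of 5:
F5 B5 A5 D5 G4 | C5 F5 E5 A4 D4 | G4 C5 B4 E4 A3
Each cell is the previous one down a 4th — so the unit is 5 notes.

5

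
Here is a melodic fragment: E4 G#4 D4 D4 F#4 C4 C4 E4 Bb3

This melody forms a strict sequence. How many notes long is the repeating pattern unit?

3

9 notes total. Splitting into 3 groups of 3:
E4 G#4 D4 | D4 F#4 C4 | C4 E4 Bb3
That's a consistent down a 2nd shift per cell, and no other grouping gives one.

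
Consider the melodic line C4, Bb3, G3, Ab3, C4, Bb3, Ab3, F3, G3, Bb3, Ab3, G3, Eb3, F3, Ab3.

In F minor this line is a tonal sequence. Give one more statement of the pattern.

Taking 5-note groups, the heads are C4, Bb3, Ab3: the pattern moves down a 2nd.
From G3 the diatonic shape gives G3 F3 Db3 Eb3 G3.

G3 F3 Db3 Eb3 G3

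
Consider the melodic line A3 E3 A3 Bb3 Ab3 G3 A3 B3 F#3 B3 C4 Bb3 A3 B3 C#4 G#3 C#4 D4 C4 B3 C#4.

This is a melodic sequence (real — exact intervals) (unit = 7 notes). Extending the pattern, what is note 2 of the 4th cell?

With 7-note cells, note 2 of each statement runs E3, F#3, G#3.
From G#3, up a 2nd gives A#3.

A#3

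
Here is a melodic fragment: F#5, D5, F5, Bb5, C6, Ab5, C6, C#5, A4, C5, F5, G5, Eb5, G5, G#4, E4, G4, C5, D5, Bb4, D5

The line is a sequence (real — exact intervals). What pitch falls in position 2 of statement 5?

With 7-note cells, note 2 of each statement runs D5, A4, E4.
Carrying that down a 4th forward: B3 → F#3.

F#3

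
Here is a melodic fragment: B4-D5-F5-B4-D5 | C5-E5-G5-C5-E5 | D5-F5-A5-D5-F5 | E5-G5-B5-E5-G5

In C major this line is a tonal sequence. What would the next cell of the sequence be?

F5 A5 C6 F5 A5

Unit = 5 notes; the statements start on B4, C5, D5, E5, moving up a 2nd each time.
From F5 the diatonic shape gives F5 A5 C6 F5 A5.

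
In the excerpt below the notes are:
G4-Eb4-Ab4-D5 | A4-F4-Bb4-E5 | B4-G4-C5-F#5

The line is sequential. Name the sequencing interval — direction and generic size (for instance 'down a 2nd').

The 4-note cells begin on G4, A4, B4 — each up a 2nd from the last.
G4 to A4 is up a 2nd.

up a 2nd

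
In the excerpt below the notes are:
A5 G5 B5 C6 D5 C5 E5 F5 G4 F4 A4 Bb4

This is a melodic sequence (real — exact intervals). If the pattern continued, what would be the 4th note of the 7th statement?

Gb2

With 4-note cells, note 4 of each statement runs C6, F5, Bb4.
Carrying that down a 5th forward: Eb4 → Ab3 → Db3 → Gb2.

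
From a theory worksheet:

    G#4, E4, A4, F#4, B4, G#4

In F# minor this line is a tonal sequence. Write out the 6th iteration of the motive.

E5 C#5

Unit = 2 notes; the statements start on G#4, A4, B4, moving up a 2nd each time.
Carrying on: C#5 → D5 → E5.
So cell 6 is E5 C#5.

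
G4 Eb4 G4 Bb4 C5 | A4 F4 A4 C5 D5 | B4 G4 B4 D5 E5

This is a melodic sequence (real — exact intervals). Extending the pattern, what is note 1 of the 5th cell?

Grouping in 5s, the 1st note of each cell is G4, A4, B4.
Carrying that up a 2nd forward: C#5 → D#5.

D#5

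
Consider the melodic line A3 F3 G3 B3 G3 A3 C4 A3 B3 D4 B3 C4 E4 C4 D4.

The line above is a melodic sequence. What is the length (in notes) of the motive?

3

15 notes total. Splitting into 5 groups of 3:
A3 F3 G3 | B3 G3 A3 | C4 A3 B3 | D4 B3 C4 | E4 C4 D4
Each cell is the previous one up a 2nd — so the unit is 3 notes.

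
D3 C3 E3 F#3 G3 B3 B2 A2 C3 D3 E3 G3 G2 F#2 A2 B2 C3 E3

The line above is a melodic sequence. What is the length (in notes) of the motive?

6

Try groups of 6 (3 cells in 18 notes):
D3 C3 E3 F#3 G3 B3 | B2 A2 C3 D3 E3 G3 | G2 F#2 A2 B2 C3 E3
Every group is a transposition down a 3rd of the one before; no shorter unit works.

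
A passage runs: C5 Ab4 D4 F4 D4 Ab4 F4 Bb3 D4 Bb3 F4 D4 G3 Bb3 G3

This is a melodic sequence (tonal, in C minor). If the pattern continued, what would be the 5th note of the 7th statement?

The unit is 5 notes. Position-5 pitches of the 3 shown cells: D4, Bb3, G3.
Extending down a 3rd: Eb3 → C3 → Ab2 → F2.

F2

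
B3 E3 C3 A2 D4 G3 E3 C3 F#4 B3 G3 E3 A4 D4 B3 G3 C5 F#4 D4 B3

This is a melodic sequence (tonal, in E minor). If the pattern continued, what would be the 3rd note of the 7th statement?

A4

Grouping in 4s, the 3rd note of each cell is C3, E3, G3, B3, D4.
Carrying that up a 3rd forward: F#4 → A4.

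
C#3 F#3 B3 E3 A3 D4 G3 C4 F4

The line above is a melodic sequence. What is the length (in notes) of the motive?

3

Try groups of 3 (3 cells in 9 notes):
C#3 F#3 B3 | E3 A3 D4 | G3 C4 F4
Each cell is the previous one up a 3rd — so the unit is 3 notes.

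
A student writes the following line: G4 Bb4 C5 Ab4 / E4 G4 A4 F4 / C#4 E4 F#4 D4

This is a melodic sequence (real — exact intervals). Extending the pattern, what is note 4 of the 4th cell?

B3

Grouping in 4s, the 4th note of each cell is Ab4, F4, D4.
Each moves down a 3rd; the next is B3.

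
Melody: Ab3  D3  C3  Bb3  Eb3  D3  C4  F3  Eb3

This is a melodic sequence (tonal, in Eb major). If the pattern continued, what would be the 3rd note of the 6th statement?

Grouping in 3s, the 3rd note of each cell is C3, D3, Eb3.
Each moves up a 2nd. Continuing: F3 → G3 → Ab3.

Ab3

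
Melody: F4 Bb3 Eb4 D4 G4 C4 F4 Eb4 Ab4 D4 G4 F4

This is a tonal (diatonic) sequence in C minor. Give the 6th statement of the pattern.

D5 G4 C5 Bb4

The 4-note cells begin on F4, G4, Ab4 — each up a 2nd from the last.
Continuing the starts: Bb4 → C5 → D5.
Statement 6 starts on D5 and keeps the same diatonic contour: D5 G4 C5 Bb4.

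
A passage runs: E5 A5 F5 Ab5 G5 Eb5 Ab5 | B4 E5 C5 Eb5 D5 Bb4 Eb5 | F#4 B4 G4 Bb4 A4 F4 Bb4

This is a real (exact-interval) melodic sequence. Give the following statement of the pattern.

The 7-note cells begin on E5, B4, F#4 — each down a 4th from the last.
So cell 4 is C#4 F#4 D4 F4 E4 C4 F4.

C#4 F#4 D4 F4 E4 C4 F4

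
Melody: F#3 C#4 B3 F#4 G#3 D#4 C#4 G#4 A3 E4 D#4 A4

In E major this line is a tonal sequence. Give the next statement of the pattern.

B3 F#4 E4 B4

With a 4-note motive the entries are F#3, G#3, A3, each up a 2nd from the previous.
So cell 4 is B3 F#4 E4 B4.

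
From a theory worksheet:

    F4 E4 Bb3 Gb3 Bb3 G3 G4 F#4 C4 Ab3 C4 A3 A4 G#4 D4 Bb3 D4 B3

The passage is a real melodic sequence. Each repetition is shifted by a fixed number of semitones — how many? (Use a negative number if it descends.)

The 6-note cells begin on F4, G4, A4 — each up a 2nd from the last.
Counting half-steps from F4 to G4: 2.

2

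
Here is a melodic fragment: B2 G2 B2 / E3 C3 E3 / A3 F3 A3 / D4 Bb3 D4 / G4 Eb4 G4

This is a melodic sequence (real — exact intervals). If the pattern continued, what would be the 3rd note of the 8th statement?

The unit is 3 notes. Position-3 pitches of the 5 shown cells: B2, E3, A3, D4, G4.
Each moves up a 4th. Continuing: C5 → F5 → Bb5.

Bb5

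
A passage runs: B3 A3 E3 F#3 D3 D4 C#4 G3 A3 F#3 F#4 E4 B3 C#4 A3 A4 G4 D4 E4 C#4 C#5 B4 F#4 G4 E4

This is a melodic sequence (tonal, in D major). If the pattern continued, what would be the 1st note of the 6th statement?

With 5-note cells, note 1 of each statement runs B3, D4, F#4, A4, C#5.
From C#5, up a 3rd gives E5.

E5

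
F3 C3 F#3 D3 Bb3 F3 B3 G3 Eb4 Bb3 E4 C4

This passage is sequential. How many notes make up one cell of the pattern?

There are 12 notes; a 4-note unit gives 3 cells:
F3 C3 F#3 D3 | Bb3 F3 B3 G3 | Eb4 Bb3 E4 C4
That's a consistent up a 4th shift per cell, and no other grouping gives one.

4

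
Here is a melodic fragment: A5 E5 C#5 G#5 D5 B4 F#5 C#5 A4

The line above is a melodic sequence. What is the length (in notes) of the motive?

3

There are 9 notes; a 3-note unit gives 3 cells:
A5 E5 C#5 | G#5 D5 B4 | F#5 C#5 A4
Every group is a transposition down a 2nd of the one before; no shorter unit works.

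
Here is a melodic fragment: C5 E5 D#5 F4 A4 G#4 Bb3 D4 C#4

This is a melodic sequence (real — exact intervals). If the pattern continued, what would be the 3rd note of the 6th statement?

E2

The unit is 3 notes. Position-3 pitches of the 3 shown cells: D#5, G#4, C#4.
Each moves down a 5th. Continuing: F#3 → B2 → E2.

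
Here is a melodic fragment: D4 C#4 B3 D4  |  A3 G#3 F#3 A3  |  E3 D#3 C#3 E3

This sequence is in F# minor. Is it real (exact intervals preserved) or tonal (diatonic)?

Each cell has the same semitone pattern (-1, -2, 3) — intervals are preserved exactly.
And D#3 lies outside F# minor, so the sequence is real rather than tonal.

real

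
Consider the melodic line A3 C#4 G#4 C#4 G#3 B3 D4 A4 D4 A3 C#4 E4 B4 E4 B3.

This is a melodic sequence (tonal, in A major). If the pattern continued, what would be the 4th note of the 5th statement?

The unit is 5 notes. Position-4 pitches of the 3 shown cells: C#4, D4, E4.
Extending up a 2nd: F#4 → G#4.

G#4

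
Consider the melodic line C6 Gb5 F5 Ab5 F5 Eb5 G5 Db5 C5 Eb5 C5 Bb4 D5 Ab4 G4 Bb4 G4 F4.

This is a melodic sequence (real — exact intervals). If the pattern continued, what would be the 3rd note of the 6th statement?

E3

With 6-note cells, note 3 of each statement runs F5, C5, G4.
Each moves down a 4th. Continuing: D4 → A3 → E3.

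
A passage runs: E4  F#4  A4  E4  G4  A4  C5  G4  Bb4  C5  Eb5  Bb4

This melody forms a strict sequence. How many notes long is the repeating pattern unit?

4

12 notes total. Splitting into 3 groups of 4:
E4 F#4 A4 E4 | G4 A4 C5 G4 | Bb4 C5 Eb5 Bb4
Each cell is the previous one up a 3rd — so the unit is 4 notes.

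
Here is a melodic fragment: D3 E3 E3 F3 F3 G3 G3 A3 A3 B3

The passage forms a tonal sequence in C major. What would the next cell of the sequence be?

The 2-note cells begin on D3, E3, F3, G3, A3 — each up a 2nd from the last.
Statement 6 starts on B3 and keeps the same diatonic contour: B3 C4.

B3 C4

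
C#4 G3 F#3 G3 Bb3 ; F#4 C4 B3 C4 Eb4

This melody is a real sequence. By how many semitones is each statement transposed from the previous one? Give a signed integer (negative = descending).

5

With a 5-note motive the entries are C#4, F#4, each up a 4th from the previous.
Counting half-steps from C#4 to F#4: 5.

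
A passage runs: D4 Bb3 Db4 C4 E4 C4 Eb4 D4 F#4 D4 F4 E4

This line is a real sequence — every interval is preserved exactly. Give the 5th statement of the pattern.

With a 4-note motive the entries are D4, E4, F#4, each up a 2nd from the previous.
Continuing the starts: G#4 → A#4.
So cell 5 is A#4 F#4 A4 G#4.

A#4 F#4 A4 G#4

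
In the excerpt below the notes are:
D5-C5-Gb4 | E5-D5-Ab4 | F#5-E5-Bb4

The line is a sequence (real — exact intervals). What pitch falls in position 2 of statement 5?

With 3-note cells, note 2 of each statement runs C5, D5, E5.
Extending up a 2nd: F#5 → G#5.

G#5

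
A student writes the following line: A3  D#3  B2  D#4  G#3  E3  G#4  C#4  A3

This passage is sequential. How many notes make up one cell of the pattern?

3

There are 9 notes; a 3-note unit gives 3 cells:
A3 D#3 B2 | D#4 G#3 E3 | G#4 C#4 A3
Every group is a transposition up a 4th of the one before; no shorter unit works.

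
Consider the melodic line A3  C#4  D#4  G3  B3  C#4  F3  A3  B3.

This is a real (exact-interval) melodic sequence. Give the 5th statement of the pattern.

Taking 3-note groups, the heads are A3, G3, F3: the pattern moves down a 2nd.
Continuing the starts: Eb3 → Db3.
From Db3 the exact shape gives Db3 F3 G3.

Db3 F3 G3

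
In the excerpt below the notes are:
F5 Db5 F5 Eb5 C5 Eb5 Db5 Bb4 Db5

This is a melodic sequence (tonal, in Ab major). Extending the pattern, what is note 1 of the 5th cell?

Bb4

Grouping in 3s, the 1st note of each cell is F5, Eb5, Db5.
Carrying that down a 2nd forward: C5 → Bb4.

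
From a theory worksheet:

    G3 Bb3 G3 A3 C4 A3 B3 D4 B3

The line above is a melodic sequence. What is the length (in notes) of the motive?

There are 9 notes; a 3-note unit gives 3 cells:
G3 Bb3 G3 | A3 C4 A3 | B3 D4 B3
Every group is a transposition up a 2nd of the one before; no shorter unit works.

3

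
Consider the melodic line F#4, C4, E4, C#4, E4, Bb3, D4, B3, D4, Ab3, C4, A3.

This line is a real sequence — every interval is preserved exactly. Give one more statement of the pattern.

C4 Gb3 Bb3 G3

The 4-note cells begin on F#4, E4, D4 — each down a 2nd from the last.
From C4 the exact shape gives C4 Gb3 Bb3 G3.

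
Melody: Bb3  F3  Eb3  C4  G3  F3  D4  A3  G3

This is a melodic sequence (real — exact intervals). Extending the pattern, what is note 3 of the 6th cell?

Grouping in 3s, the 3rd note of each cell is Eb3, F3, G3.
Each moves up a 2nd. Continuing: A3 → B3 → C#4.

C#4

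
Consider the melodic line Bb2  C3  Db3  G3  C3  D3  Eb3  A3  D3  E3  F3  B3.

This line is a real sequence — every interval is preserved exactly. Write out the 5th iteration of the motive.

Unit = 4 notes; the statements start on Bb2, C3, D3, moving up a 2nd each time.
Continuing the starts: E3 → F#3.
From F#3 the exact shape gives F#3 G#3 A3 D#4.

F#3 G#3 A3 D#4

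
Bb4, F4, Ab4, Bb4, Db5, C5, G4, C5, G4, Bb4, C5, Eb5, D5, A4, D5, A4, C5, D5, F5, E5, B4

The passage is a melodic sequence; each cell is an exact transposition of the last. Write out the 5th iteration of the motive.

Taking 7-note groups, the heads are Bb4, C5, D5: the pattern moves up a 2nd.
Continuing the starts: E5 → F#5.
From F#5 the exact shape gives F#5 C#5 E5 F#5 A5 G#5 D#5.

F#5 C#5 E5 F#5 A5 G#5 D#5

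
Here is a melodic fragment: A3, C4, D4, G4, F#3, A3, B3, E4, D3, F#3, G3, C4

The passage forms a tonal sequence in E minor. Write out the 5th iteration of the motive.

G2 B2 C3 F#3

With a 4-note motive the entries are A3, F#3, D3, each down a 3rd from the previous.
Carrying on: B2 → G2.
Statement 5 starts on G2 and keeps the same diatonic contour: G2 B2 C3 F#3.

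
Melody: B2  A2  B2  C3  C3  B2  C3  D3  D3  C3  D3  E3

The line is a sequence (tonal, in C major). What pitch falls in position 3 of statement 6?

G3

Grouping in 4s, the 3rd note of each cell is B2, C3, D3.
Carrying that up a 2nd forward: E3 → F3 → G3.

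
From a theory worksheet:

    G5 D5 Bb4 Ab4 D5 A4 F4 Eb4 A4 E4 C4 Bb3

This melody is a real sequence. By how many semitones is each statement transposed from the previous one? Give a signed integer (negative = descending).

The 4-note cells begin on G5, D5, A4 — each down a 4th from the last.
G5 to D5 spans -5 semitones.

-5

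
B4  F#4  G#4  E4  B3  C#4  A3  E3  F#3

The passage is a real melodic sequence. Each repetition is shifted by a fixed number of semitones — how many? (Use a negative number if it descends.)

-7

With a 3-note motive the entries are B4, E4, A3, each down a 5th from the previous.
B4→E4 is 64 − 71 = -7 semitones.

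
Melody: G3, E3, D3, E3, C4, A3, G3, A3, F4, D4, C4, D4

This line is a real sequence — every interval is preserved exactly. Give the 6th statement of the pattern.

Unit = 4 notes; the statements start on G3, C4, F4, moving up a 4th each time.
Carrying on: Bb4 → Eb5 → Ab5.
So cell 6 is Ab5 F5 Eb5 F5.

Ab5 F5 Eb5 F5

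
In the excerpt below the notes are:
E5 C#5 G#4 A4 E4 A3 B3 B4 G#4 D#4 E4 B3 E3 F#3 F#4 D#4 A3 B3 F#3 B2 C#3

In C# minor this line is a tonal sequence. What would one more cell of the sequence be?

C#4 A3 E3 F#3 C#3 F#2 G#2

The 7-note cells begin on E5, B4, F#4 — each down a 4th from the last.
From C#4 the diatonic shape gives C#4 A3 E3 F#3 C#3 F#2 G#2.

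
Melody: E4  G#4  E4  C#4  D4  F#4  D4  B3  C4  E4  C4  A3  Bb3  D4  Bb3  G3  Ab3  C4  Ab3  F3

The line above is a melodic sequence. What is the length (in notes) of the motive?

20 notes total. Splitting into 5 groups of 4:
E4 G#4 E4 C#4 | D4 F#4 D4 B3 | C4 E4 C4 A3 | Bb3 D4 Bb3 G3 | Ab3 C4 Ab3 F3
Every group is a transposition down a 2nd of the one before; no shorter unit works.

4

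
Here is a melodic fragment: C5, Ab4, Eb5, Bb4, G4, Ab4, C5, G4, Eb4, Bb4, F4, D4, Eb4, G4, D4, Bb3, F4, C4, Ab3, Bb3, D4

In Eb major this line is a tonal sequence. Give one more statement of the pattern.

Taking 7-note groups, the heads are C5, G4, D4: the pattern moves down a 4th.
So cell 4 is Ab3 F3 C4 G3 Eb3 F3 Ab3.

Ab3 F3 C4 G3 Eb3 F3 Ab3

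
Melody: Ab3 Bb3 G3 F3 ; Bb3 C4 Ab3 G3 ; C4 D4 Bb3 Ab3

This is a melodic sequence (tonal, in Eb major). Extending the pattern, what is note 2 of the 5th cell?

Grouping in 4s, the 2nd note of each cell is Bb3, C4, D4.
Carrying that up a 2nd forward: Eb4 → F4.

F4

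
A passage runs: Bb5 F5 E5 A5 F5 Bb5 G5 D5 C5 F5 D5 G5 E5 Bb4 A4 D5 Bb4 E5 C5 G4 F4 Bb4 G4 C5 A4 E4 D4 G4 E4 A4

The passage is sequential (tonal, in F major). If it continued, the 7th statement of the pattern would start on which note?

D4

The 6-note cells begin on Bb5, G5, E5, C5, A4 — each down a 3rd from the last.
Extending the heads down a 3rd: F4 → D4.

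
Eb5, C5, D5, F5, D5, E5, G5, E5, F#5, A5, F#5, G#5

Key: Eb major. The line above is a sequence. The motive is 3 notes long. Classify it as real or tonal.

Each cell has the same semitone pattern (-3, 2) — intervals are preserved exactly.
And E5 lies outside Eb major, so the sequence is real rather than tonal.

real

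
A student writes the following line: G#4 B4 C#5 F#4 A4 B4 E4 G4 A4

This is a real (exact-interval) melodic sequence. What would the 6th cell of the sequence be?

Unit = 3 notes; the statements start on G#4, F#4, E4, moving down a 2nd each time.
Extending down a 2nd: D4 → C4 → Bb3.
From Bb3 the exact shape gives Bb3 Db4 Eb4.

Bb3 Db4 Eb4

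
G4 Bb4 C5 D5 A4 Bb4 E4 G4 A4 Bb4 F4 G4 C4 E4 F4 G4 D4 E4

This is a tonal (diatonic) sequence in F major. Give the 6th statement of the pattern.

D3 F3 G3 A3 E3 F3

With a 6-note motive the entries are G4, E4, C4, each down a 3rd from the previous.
Extending down a 3rd: A3 → F3 → D3.
From D3 the diatonic shape gives D3 F3 G3 A3 E3 F3.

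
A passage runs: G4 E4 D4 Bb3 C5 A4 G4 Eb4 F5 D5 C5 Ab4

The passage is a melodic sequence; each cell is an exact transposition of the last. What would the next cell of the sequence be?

Bb5 G5 F5 Db5

Taking 4-note groups, the heads are G4, C5, F5: the pattern moves up a 4th.
So cell 4 is Bb5 G5 F5 Db5.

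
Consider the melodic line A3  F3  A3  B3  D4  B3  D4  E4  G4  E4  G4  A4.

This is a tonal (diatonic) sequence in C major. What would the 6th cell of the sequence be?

The 4-note cells begin on A3, D4, G4 — each up a 4th from the last.
Extending up a 4th: C5 → F5 → B5.
Statement 6 starts on B5 and keeps the same diatonic contour: B5 G5 B5 C6.

B5 G5 B5 C6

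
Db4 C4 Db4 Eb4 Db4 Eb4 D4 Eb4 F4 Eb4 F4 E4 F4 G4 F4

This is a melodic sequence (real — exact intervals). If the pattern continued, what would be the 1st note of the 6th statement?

Grouping in 5s, the 1st note of each cell is Db4, Eb4, F4.
Extending up a 2nd: G4 → A4 → B4.

B4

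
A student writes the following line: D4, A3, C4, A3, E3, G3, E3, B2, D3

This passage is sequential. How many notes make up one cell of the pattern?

3

There are 9 notes; a 3-note unit gives 3 cells:
D4 A3 C4 | A3 E3 G3 | E3 B2 D3
That's a consistent down a 4th shift per cell, and no other grouping gives one.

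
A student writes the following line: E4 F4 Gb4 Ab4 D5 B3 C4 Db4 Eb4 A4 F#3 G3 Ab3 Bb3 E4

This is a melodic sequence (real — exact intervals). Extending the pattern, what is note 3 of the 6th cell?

F2

The unit is 5 notes. Position-3 pitches of the 3 shown cells: Gb4, Db4, Ab3.
Extending down a 4th: Eb3 → Bb2 → F2.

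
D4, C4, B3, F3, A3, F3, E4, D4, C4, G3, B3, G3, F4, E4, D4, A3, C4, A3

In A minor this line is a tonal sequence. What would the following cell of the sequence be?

With a 6-note motive the entries are D4, E4, F4, each up a 2nd from the previous.
From G4 the diatonic shape gives G4 F4 E4 B3 D4 B3.

G4 F4 E4 B3 D4 B3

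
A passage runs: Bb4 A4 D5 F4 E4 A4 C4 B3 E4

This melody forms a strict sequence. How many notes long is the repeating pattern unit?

3

Try groups of 3 (3 cells in 9 notes):
Bb4 A4 D5 | F4 E4 A4 | C4 B3 E4
Each cell is the previous one down a 4th — so the unit is 3 notes.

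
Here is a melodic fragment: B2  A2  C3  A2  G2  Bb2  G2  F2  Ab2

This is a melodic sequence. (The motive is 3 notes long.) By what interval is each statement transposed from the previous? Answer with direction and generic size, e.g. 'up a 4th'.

The 3-note cells begin on B2, A2, G2 — each down a 2nd from the last.
From B2 to A2: down a 2nd.

down a 2nd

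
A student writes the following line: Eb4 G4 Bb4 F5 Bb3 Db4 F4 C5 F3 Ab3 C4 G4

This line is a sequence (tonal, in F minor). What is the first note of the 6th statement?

With a 4-note motive the entries are Eb4, Bb3, F3, each down a 4th from the previous.
Continuing: C3 → G2 → Db2. Statement 6 starts on Db2.

Db2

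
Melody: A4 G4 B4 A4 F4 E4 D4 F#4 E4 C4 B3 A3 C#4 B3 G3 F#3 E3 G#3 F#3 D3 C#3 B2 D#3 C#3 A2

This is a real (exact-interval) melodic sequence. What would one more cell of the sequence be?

The 5-note cells begin on A4, E4, B3, F#3, C#3 — each down a 4th from the last.
So cell 6 is G#2 F#2 A#2 G#2 E2.

G#2 F#2 A#2 G#2 E2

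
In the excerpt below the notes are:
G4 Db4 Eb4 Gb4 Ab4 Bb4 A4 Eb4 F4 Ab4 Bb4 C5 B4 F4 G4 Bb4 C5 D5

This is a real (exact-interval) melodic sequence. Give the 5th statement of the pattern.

Taking 6-note groups, the heads are G4, A4, B4: the pattern moves up a 2nd.
Carrying on: C#5 → D#5.
Statement 5 starts on D#5 and keeps the same exact contour: D#5 A4 B4 D5 E5 F#5.

D#5 A4 B4 D5 E5 F#5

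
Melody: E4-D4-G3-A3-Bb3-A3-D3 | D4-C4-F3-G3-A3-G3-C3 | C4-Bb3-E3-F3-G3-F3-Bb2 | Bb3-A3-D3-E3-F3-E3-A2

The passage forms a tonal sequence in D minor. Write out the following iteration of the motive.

A3 G3 C3 D3 E3 D3 G2

Taking 7-note groups, the heads are E4, D4, C4, Bb3: the pattern moves down a 2nd.
Statement 5 starts on A3 and keeps the same diatonic contour: A3 G3 C3 D3 E3 D3 G2.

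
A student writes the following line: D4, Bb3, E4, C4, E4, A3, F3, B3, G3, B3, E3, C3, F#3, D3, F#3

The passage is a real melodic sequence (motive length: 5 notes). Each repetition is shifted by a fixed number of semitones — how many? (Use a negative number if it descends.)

Taking 5-note groups, the heads are D4, A3, E3: the pattern moves down a 4th.
Counting half-steps from D4 to A3: -5.

-5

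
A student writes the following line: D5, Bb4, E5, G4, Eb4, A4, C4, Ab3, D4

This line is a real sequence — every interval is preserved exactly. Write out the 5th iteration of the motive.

Bb2 Gb2 C3

Taking 3-note groups, the heads are D5, G4, C4: the pattern moves down a 5th.
Continuing the starts: F3 → Bb2.
From Bb2 the exact shape gives Bb2 Gb2 C3.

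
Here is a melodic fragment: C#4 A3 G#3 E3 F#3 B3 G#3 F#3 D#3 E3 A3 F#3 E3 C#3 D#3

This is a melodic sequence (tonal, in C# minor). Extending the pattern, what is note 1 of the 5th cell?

Grouping in 5s, the 1st note of each cell is C#4, B3, A3.
Each moves down a 2nd. Continuing: G#3 → F#3.

F#3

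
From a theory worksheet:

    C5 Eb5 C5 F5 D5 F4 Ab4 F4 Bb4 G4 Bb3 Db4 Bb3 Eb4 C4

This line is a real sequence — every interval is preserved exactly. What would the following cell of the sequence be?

With a 5-note motive the entries are C5, F4, Bb3, each down a 5th from the previous.
From Eb3 the exact shape gives Eb3 Gb3 Eb3 Ab3 F3.

Eb3 Gb3 Eb3 Ab3 F3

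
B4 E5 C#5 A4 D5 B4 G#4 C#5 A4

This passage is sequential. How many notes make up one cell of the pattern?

3

Try groups of 3 (3 cells in 9 notes):
B4 E5 C#5 | A4 D5 B4 | G#4 C#5 A4
That's a consistent down a 2nd shift per cell, and no other grouping gives one.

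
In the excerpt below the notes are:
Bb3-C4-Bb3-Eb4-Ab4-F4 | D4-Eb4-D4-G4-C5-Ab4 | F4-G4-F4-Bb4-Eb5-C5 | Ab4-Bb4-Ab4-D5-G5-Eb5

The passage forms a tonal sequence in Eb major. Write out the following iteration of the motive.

The 6-note cells begin on Bb3, D4, F4, Ab4 — each up a 3rd from the last.
From C5 the diatonic shape gives C5 D5 C5 F5 Bb5 G5.

C5 D5 C5 F5 Bb5 G5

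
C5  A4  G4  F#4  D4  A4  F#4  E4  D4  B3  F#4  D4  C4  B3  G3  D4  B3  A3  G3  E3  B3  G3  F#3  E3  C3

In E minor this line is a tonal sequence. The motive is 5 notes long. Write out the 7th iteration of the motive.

The 5-note cells begin on C5, A4, F#4, D4, B3 — each down a 3rd from the last.
Carrying on: G3 → E3.
So cell 7 is E3 C3 B2 A2 F#2.

E3 C3 B2 A2 F#2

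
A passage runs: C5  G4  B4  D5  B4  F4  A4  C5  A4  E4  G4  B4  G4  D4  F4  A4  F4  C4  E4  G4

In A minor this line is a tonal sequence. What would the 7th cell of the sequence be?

D4 A3 C4 E4

With a 4-note motive the entries are C5, B4, A4, G4, F4, each down a 2nd from the previous.
Continuing the starts: E4 → D4.
Statement 7 starts on D4 and keeps the same diatonic contour: D4 A3 C4 E4.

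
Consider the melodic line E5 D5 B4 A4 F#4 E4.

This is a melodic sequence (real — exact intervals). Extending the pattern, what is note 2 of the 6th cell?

The unit is 2 notes. Position-2 pitches of the 3 shown cells: D5, A4, E4.
Extending down a 4th: B3 → F#3 → C#3.

C#3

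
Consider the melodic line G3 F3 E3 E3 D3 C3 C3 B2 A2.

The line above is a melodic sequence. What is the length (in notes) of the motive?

9 notes total. Splitting into 3 groups of 3:
G3 F3 E3 | E3 D3 C3 | C3 B2 A2
Every group is a transposition down a 3rd of the one before; no shorter unit works.

3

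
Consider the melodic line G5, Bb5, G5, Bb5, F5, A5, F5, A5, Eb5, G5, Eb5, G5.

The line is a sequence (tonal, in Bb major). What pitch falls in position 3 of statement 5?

C5

Grouping in 4s, the 3rd note of each cell is G5, F5, Eb5.
Each moves down a 2nd. Continuing: D5 → C5.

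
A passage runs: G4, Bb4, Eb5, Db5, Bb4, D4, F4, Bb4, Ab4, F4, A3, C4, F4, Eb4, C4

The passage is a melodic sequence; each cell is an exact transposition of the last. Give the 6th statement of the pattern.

F#2 A2 D3 C3 A2

Unit = 5 notes; the statements start on G4, D4, A3, moving down a 4th each time.
Extending down a 4th: E3 → B2 → F#2.
Statement 6 starts on F#2 and keeps the same exact contour: F#2 A2 D3 C3 A2.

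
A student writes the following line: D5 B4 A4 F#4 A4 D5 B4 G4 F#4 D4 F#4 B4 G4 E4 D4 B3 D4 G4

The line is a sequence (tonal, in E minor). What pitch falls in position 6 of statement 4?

The unit is 6 notes. Position-6 pitches of the 3 shown cells: D5, B4, G4.
Each moves down a 3rd; the next is E4.

E4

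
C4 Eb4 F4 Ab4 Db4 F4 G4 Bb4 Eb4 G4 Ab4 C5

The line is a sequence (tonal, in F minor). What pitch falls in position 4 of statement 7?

The unit is 4 notes. Position-4 pitches of the 3 shown cells: Ab4, Bb4, C5.
Extending up a 2nd: Db5 → Eb5 → F5 → G5.

G5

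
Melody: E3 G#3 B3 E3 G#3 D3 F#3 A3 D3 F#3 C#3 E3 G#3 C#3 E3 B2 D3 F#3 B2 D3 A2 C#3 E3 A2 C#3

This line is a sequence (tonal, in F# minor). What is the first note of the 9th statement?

D2

With a 5-note motive the entries are E3, D3, C#3, B2, A2, each down a 2nd from the previous.
Extending the heads down a 2nd: G#2 → F#2 → E2 → D2.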